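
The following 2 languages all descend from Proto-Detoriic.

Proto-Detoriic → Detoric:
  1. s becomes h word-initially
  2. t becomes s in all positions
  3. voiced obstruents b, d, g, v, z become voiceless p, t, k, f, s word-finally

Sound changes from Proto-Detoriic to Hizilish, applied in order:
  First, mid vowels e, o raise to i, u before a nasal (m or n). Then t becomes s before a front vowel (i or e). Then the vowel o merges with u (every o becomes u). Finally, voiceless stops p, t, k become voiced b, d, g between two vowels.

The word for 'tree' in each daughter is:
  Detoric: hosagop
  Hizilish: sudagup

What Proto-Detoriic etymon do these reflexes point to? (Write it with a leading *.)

Position 6: Detoric has o, Hizilish has u. Detoric preserves o here (none of its changes turn any other segment into o), so the proto-segment is *o.
Position 2: Detoric has o, Hizilish has u. Detoric preserves o here (none of its changes turn any other segment into o), so the proto-segment is *o.
Verify the candidate proto-form against each daughter:
Detoric: *sotagop
  sotagop → hotagop   [debuccalisation]
  hotagop → hosagop   [unconditioned shift]
  hosagop (rule 3 does not apply)
  giving Detoric hosagop.
Hizilish: *sotagop > sutagup > sudagup  (by vowel merger, intervocalic voicing)
No other proto-form is consistent with every reflex, so the reconstruction is *sotagop.

*sotagop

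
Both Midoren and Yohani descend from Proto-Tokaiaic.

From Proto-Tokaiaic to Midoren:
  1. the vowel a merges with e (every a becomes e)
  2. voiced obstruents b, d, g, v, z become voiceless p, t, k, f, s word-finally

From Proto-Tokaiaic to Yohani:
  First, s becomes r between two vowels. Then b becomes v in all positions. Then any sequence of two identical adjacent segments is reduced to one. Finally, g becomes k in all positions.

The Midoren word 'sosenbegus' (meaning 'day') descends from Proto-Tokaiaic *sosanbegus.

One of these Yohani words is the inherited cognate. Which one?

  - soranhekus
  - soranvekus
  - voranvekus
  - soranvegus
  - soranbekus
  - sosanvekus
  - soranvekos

soranvekus

Yohani: start from *sosanbegus.
  rule 1 (rhotacism): sosanbegus → soranbegus
  rule 2 (unconditioned shift): soranbegus → soranvegus
  rule 3: no change — soranvegus
  rule 4 (unconditioned shift): soranvegus → soranvekus
  ⇒ Yohani soranvekus
Only 'soranvekus' matches the regular Yohani development of *sosanbegus.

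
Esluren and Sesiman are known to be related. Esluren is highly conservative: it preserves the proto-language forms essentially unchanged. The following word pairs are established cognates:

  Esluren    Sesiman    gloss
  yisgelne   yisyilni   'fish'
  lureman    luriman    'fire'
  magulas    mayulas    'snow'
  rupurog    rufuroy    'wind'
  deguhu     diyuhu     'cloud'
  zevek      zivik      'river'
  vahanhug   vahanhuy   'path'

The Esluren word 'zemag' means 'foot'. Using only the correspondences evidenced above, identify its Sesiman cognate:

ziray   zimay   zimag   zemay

lureman ~ luriman — Esluren e corresponds to Sesiman i after a consonant, before a nasal.
rupurog ~ rufuroy, vahanhug ~ vahanhuy — Esluren g corresponds to Sesiman y word-finally.
Applying these to Esluren 'zemag':
  zemag → zimag   (e→i after a consonant, before a nasal)
  zimag → zimay   (g→y word-finally)
So the Sesiman cognate is 'zimay'.

zimay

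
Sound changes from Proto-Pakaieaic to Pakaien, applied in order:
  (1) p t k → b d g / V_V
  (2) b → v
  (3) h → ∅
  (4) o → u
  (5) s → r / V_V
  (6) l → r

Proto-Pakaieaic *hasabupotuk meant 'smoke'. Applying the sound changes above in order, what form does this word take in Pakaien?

Pakaien: *hasabupotuk > hasabuboduk > hasavuvoduk > asavuvoduk > asavuvuduk > aravuvuduk  (by intervocalic voicing, unconditioned shift, h-loss, vowel merger, rhotacism)

aravuvuduk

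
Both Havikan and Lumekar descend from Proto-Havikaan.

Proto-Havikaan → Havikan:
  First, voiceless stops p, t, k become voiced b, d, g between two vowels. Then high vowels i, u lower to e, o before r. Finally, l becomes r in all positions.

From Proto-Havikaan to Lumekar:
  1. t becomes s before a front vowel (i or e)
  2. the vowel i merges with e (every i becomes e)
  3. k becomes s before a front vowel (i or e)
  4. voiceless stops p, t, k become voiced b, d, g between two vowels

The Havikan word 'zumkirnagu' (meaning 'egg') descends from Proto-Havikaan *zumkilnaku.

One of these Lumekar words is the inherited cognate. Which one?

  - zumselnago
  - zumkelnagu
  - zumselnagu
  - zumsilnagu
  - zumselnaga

zumselnagu

Lumekar: *zumkilnaku > zumkelnaku > zumselnaku > zumselnagu  (by vowel merger, palatalisation, intervocalic voicing)
Among the options, 'zumselnagu' alone shows every Lumekar change applied in order.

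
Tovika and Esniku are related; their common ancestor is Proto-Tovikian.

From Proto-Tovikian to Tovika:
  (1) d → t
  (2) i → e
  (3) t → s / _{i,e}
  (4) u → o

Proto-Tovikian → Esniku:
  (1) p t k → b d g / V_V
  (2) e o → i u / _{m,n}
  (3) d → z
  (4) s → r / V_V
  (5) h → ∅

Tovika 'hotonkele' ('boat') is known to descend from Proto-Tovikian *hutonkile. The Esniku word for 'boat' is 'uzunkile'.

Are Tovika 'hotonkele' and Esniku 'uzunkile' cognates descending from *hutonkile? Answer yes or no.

Derive the expected Esniku reflex of *hutonkile:
Esniku: *hutonkile > hudonkile > hudunkile > huzunkile > uzunkile  (by intervocalic voicing, pre-nasal raising, unconditioned shift, h-loss)
Esniku 'uzunkile' matches the regular reflex exactly, so the pair is cognate.

yes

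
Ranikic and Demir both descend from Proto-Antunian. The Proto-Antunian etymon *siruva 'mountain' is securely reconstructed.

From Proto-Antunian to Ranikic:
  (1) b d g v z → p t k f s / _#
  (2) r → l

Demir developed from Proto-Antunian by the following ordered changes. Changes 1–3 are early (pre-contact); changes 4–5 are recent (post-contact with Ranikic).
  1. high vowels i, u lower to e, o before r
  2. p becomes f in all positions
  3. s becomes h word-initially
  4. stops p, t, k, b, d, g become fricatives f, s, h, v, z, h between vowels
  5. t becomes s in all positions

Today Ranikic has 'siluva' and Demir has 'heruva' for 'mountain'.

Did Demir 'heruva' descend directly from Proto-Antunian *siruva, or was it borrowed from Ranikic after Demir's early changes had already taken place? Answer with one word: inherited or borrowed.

If inherited, *siruva would pass through all of Demir's changes:
Demir: *siruva
  siruva → seruva   [pre-rhotic lowering]
  seruva (rule 2 does not apply)
  seruva → heruva   [debuccalisation]
  heruva (rule 4 does not apply)
  heruva (rule 5 does not apply)
  giving Demir heruva.
If borrowed from Ranikic 'siluva' after the early changes, it would undergo only the recent ones:
  rule 4 (intervocalic lenition): no change (siluva)
  rule 5 (unconditioned shift): no change (siluva)
  ⇒ as a loan: siluva
Demir 'heruva' matches the inherited outcome exactly, so it is an inherited cognate, not a loan.

inherited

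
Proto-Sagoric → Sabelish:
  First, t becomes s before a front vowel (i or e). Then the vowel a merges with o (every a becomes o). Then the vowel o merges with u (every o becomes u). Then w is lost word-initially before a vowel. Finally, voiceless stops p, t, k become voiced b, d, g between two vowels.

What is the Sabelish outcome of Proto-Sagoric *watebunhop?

usebunhup

Sabelish: start from *watebunhop.
  rule 1 (palatalisation): watebunhop → wasebunhop
  rule 2 (vowel merger): wasebunhop → wosebunhop
  rule 3 (vowel merger): wosebunhop → wusebunhup
  rule 4 (glide loss): wusebunhup → usebunhup
  rule 5: no change — usebunhup
  ⇒ Sabelish usebunhup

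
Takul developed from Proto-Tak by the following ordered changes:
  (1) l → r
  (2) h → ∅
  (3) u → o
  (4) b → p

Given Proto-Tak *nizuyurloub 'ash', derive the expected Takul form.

Takul: *nizuyurloub > nizuyurroub > nizoyorroob > nizoyorroop  (by unconditioned shift, vowel merger, unconditioned shift)

nizoyorroop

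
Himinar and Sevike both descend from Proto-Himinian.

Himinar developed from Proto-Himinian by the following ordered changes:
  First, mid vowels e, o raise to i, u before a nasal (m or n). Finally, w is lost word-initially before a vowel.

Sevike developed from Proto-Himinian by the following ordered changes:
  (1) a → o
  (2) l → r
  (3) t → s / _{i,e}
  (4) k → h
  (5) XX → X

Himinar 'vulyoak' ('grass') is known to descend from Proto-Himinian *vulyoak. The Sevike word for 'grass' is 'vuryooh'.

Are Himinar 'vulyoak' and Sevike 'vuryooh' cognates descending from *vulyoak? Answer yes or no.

Derive the expected Sevike reflex of *vulyoak:
Sevike: *vulyoak
  vulyoak → vulyook   [vowel merger]
  vulyook → vuryook   [unconditioned shift]
  vuryook (rule 3 does not apply)
  vuryook → vuryooh   [unconditioned shift]
  vuryooh → vuryoh   [degemination]
  giving Sevike vuryoh.
The regular Sevike reflex would be 'vuryoh', but the attested form is 'vuryooh'. The correspondence is irregular, so they are not cognates (the Sevike form has a different source).

no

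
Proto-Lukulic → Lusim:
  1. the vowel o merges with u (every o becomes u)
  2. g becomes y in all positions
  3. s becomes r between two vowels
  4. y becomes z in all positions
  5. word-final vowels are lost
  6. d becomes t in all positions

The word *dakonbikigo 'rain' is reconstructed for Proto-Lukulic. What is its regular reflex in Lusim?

Lusim: *dakonbikigo > dakunbikigu > dakunbikiyu > dakunbikizu > dakunbikiz > takunbikiz  (by vowel merger, unconditioned shift, unconditioned shift, apocope, unconditioned shift)

takunbikiz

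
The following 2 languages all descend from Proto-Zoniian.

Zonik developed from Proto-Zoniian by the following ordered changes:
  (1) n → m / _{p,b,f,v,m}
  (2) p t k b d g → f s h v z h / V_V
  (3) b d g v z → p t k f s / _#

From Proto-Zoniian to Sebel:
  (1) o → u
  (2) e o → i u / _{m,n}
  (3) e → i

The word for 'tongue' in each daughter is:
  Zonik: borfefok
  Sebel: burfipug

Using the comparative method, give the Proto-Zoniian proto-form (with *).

Position 2: Zonik has o, Sebel has u. Zonik preserves o here (none of its changes turn any other segment into o), so the proto-segment is *o.
Position 7: Zonik has o, Sebel has u. Zonik preserves o here (none of its changes turn any other segment into o), so the proto-segment is *o.
Position 6: Zonik has f, Sebel has p. Sebel preserves p here (none of its changes turn any other segment into p), so the proto-segment is *p.
This points to *borfepog. Verify forward in each daughter:
Zonik: *borfepog > borfefog > borfefok  (by intervocalic lenition, final devoicing)
Sebel: *borfepog
  borfepog → burfepug   [vowel merger]
  burfepug (rule 2 does not apply)
  burfepug → burfipug   [vowel merger]
  giving Sebel burfipug.
*borfepog is the unique common source.

*borfepog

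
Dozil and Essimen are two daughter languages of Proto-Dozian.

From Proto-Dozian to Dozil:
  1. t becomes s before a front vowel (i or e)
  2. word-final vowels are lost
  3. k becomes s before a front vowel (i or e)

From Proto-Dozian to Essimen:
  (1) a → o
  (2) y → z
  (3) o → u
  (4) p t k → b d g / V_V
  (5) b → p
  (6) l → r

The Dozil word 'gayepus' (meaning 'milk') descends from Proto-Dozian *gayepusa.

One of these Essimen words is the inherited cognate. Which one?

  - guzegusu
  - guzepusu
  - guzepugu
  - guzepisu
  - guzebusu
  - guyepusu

guzepusu

Essimen: *gayepusa
  gayepusa → goyepuso   [vowel merger]
  goyepuso → gozepuso   [unconditioned shift]
  gozepuso → guzepusu   [vowel merger]
  guzepusu → guzebusu   [intervocalic voicing]
  guzebusu → guzepusu   [unconditioned shift]
  guzepusu (rule 6 does not apply)
  giving Essimen guzepusu.
Only 'guzepusu' matches the regular Essimen development of *gayepusa.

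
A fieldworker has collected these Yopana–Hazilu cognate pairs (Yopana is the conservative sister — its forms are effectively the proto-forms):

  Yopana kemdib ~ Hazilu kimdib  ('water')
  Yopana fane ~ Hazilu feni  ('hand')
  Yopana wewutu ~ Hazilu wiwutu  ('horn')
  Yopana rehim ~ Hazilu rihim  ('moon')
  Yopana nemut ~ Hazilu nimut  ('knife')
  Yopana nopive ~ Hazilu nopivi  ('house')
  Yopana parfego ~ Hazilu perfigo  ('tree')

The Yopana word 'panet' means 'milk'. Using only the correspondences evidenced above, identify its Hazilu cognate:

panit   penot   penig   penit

penit

fane ~ feni — Yopana a corresponds to Hazilu e after a consonant, before a nasal.
wewutu ~ wiwutu, rehim ~ rihim — Yopana e corresponds to Hazilu i after a consonant, before a consonant other than r, m, n, p, b, f, v.
Applying these to Yopana 'panet':
  panet → penet   (a→e after a consonant, before a nasal)
  penet → penit   (e→i after a consonant, before a consonant other than r, m, n, p, b, f, v)
So the Hazilu cognate is 'penit'.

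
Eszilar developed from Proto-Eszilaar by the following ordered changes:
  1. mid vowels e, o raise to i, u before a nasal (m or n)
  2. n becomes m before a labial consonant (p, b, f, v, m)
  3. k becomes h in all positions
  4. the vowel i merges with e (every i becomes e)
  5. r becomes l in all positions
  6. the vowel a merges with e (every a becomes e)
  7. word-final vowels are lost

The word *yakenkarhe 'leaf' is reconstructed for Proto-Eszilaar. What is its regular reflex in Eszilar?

yehenhelh

Eszilar: start from *yakenkarhe.
  rule 1 (pre-nasal raising): yakenkarhe → yakinkarhe
  rule 2: no change — yakinkarhe
  rule 3 (unconditioned shift): yakinkarhe → yahinharhe
  rule 4 (vowel merger): yahinharhe → yahenharhe
  rule 5 (unconditioned shift): yahenharhe → yahenhalhe
  rule 6 (vowel merger): yahenhalhe → yehenhelhe
  rule 7 (apocope): yehenhelhe → yehenhelh
  ⇒ Eszilar yehenhelh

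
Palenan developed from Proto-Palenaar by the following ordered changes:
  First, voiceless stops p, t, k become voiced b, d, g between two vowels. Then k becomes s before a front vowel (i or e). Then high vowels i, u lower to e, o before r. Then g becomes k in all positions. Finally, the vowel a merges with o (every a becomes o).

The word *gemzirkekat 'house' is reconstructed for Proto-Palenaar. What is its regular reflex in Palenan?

Palenan: *gemzirkekat > gemzirkegat > gemzirsegat > gemzersegat > kemzersekat > kemzersekot  (by intervocalic voicing, palatalisation, pre-rhotic lowering, unconditioned shift, vowel merger)

kemzersekot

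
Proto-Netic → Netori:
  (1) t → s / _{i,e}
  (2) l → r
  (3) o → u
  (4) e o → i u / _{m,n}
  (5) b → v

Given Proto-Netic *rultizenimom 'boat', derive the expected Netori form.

rursizinimum

Netori: *rultizenimom
  rultizenimom → rulsizenimom   [palatalisation]
  rulsizenimom → rursizenimom   [unconditioned shift]
  rursizenimom → rursizenimum   [vowel merger]
  rursizenimum → rursizinimum   [pre-nasal raising]
  rursizinimum (rule 5 does not apply)
  giving Netori rursizinimum.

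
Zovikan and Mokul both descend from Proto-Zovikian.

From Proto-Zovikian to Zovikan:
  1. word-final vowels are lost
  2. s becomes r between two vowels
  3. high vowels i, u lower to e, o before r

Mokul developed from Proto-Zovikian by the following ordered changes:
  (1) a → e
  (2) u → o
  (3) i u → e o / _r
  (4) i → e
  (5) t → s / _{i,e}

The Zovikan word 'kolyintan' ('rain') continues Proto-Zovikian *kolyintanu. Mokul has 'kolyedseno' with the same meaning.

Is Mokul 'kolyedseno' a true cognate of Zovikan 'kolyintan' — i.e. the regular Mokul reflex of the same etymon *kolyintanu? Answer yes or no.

no

Derive the expected Mokul reflex of *kolyintanu:
Mokul: start from *kolyintanu.
  rule 1 (vowel merger): kolyintanu → kolyintenu
  rule 2 (vowel merger): kolyintenu → kolyinteno
  rule 3: no change — kolyinteno
  rule 4 (vowel merger): kolyinteno → kolyenteno
  rule 5 (palatalisation): kolyenteno → kolyenseno
  ⇒ Mokul kolyenseno
The regular Mokul reflex would be 'kolyenseno', but the attested form is 'kolyedseno'. The correspondence is irregular, so they are not cognates (the Mokul form has a different source).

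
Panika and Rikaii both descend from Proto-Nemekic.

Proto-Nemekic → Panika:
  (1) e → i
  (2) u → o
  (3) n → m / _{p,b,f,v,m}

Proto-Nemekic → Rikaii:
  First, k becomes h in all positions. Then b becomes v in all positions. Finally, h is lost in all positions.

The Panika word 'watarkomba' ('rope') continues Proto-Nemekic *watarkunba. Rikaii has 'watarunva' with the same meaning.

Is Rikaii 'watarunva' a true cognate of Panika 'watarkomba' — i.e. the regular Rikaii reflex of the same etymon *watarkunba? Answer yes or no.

yes

Derive the expected Rikaii reflex of *watarkunba:
Rikaii: *watarkunba
  watarkunba → watarhunba   [unconditioned shift]
  watarhunba → watarhunva   [unconditioned shift]
  watarhunva → watarunva   [h-loss]
  giving Rikaii watarunva.
Rikaii 'watarunva' matches the regular reflex exactly, so the pair is cognate.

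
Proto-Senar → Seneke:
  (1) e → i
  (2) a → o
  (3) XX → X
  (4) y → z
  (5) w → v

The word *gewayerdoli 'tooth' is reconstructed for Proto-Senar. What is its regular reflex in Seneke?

Seneke: *gewayerdoli
  gewayerdoli → giwayirdoli   [vowel merger]
  giwayirdoli → giwoyirdoli   [vowel merger]
  giwoyirdoli (rule 3 does not apply)
  giwoyirdoli → giwozirdoli   [unconditioned shift]
  giwozirdoli → givozirdoli   [unconditioned shift]
  giving Seneke givozirdoli.

givozirdoli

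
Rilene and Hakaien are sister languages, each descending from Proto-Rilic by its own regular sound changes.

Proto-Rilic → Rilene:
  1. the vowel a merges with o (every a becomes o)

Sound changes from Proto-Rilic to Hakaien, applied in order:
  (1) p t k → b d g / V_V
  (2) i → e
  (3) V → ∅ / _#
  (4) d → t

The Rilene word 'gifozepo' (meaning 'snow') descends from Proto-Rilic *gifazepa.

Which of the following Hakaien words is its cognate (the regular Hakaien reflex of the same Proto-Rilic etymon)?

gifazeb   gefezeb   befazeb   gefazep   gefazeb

gefazeb

Hakaien: start from *gifazepa.
  rule 1 (intervocalic voicing): gifazepa → gifazeba
  rule 2 (vowel merger): gifazeba → gefazeba
  rule 3 (apocope): gefazeba → gefazeb
  rule 4: no change — gefazeb
  ⇒ Hakaien gefazeb
The other candidates each miss or misapply at least one Hakaien change.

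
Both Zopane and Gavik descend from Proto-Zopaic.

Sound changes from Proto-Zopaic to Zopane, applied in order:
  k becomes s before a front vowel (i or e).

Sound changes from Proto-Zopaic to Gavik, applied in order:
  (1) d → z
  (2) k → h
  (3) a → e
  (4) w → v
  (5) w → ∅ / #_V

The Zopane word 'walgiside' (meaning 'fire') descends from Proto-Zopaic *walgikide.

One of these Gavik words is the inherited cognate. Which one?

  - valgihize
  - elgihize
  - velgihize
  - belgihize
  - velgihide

velgihize

Gavik: *walgikide
  walgikide → walgikize   [unconditioned shift]
  walgikize → walgihize   [unconditioned shift]
  walgihize → welgihize   [vowel merger]
  welgihize → velgihize   [unconditioned shift]
  velgihize (rule 5 does not apply)
  giving Gavik velgihize.
The other candidates each miss or misapply at least one Gavik change.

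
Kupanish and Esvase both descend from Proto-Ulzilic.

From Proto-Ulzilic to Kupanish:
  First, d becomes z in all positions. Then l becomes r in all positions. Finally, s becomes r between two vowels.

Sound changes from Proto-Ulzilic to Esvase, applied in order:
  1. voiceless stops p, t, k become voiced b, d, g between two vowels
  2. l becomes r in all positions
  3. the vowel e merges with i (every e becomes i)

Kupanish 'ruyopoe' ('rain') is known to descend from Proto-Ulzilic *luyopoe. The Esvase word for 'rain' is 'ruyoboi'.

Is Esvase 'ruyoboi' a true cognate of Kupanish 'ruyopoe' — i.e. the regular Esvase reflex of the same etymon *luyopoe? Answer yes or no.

Derive the expected Esvase reflex of *luyopoe:
Esvase: *luyopoe > luyoboe > ruyoboe > ruyoboi  (by intervocalic voicing, unconditioned shift, vowel merger)
Esvase 'ruyoboi' matches the regular reflex exactly, so the pair is cognate.

yes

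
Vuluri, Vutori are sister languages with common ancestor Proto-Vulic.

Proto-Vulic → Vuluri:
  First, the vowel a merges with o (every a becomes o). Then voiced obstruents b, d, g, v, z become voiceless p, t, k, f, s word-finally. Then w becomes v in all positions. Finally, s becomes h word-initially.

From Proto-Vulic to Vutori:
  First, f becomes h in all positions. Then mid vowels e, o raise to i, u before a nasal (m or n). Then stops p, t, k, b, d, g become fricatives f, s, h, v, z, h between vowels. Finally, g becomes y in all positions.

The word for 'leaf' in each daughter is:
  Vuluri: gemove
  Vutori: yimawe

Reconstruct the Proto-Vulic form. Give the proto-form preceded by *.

*gemawe

Position 5: Vuluri has v, Vutori has w. Vutori preserves w here (none of its changes turn any other segment into w), so the proto-segment is *w.
Position 1: Vuluri has g, Vutori has y. Vuluri preserves g here (none of its changes turn any other segment into g), so the proto-segment is *g.
Position 2: Vuluri has e, Vutori has i. Vuluri preserves e here (none of its changes turn any other segment into e), so the proto-segment is *e.
Continuing position by position gives *gemawe; check it forward:
Vuluri: *gemawe > gemowe > gemove  (by vowel merger, unconditioned shift)
Vutori: start from *gemawe.
  rule 1: no change — gemawe
  rule 2 (pre-nasal raising): gemawe → gimawe
  rule 3: no change — gimawe
  rule 4 (unconditioned shift): gimawe → yimawe
  ⇒ Vutori yimawe
No other proto-form is consistent with every reflex, so the reconstruction is *gemawe.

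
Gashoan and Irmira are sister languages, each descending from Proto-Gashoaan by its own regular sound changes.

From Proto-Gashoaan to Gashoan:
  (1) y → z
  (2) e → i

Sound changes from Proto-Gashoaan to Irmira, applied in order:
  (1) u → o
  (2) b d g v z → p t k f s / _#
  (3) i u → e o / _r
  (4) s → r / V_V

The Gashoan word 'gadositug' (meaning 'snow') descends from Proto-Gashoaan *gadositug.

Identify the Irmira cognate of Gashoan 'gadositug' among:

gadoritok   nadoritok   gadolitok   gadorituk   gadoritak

gadoritok

Irmira: start from *gadositug.
  rule 1 (vowel merger): gadositug → gadositog
  rule 2 (final devoicing): gadositog → gadositok
  rule 3: no change — gadositok
  rule 4 (rhotacism): gadositok → gadoritok
  ⇒ Irmira gadoritok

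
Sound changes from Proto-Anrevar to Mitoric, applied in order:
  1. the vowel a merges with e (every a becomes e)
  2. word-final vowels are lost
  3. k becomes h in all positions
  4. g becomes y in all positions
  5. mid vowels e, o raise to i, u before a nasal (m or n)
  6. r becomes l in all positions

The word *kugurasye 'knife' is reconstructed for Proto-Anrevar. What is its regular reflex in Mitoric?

huyulesy

Mitoric: start from *kugurasye.
  rule 1 (vowel merger): kugurasye → kuguresye
  rule 2 (apocope): kuguresye → kuguresy
  rule 3 (unconditioned shift): kuguresy → huguresy
  rule 4 (unconditioned shift): huguresy → huyuresy
  rule 5: no change — huyuresy
  rule 6 (unconditioned shift): huyuresy → huyulesy
  ⇒ Mitoric huyulesy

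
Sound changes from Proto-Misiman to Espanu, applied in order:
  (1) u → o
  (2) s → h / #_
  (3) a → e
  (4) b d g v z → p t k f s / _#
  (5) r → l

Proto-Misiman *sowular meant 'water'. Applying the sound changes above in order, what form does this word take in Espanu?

howolel

Espanu: *sowular > sowolar > howolar > howoler > howolel  (by vowel merger, debuccalisation, vowel merger, unconditioned shift)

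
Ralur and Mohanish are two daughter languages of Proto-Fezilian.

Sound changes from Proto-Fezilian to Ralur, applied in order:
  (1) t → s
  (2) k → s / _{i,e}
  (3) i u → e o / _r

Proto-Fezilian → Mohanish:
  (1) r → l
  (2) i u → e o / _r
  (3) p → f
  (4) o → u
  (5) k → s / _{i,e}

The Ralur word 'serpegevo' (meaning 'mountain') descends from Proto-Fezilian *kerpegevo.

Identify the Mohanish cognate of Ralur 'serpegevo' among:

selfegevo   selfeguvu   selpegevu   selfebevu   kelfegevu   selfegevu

selfegevu

Mohanish: *kerpegevo > kelpegevo > kelfegevo > kelfegevu > selfegevu  (by unconditioned shift, unconditioned shift, vowel merger, palatalisation)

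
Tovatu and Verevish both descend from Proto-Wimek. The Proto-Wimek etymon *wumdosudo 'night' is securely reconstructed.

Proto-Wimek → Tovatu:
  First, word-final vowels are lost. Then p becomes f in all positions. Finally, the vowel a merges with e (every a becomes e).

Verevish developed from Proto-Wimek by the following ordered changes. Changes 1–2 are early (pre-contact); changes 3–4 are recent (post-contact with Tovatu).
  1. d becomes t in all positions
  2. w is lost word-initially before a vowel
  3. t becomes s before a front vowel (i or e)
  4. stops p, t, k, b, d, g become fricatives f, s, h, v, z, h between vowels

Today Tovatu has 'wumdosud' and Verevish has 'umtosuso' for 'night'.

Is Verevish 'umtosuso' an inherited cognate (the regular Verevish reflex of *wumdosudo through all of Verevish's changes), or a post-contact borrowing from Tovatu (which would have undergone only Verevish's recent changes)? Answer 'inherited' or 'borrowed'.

If inherited, *wumdosudo would pass through all of Verevish's changes:
Verevish: *wumdosudo > wumtosuto > umtosuto > umtosuso  (by unconditioned shift, glide loss, intervocalic lenition)
If borrowed from Tovatu 'wumdosud' after the early changes, it would undergo only the recent ones:
  rule 3 (palatalisation): no change (wumdosud)
  rule 4 (intervocalic lenition): no change (wumdosud)
  ⇒ as a loan: wumdosud
Verevish 'umtosuso' matches the inherited outcome exactly, so it is an inherited cognate, not a loan.

inherited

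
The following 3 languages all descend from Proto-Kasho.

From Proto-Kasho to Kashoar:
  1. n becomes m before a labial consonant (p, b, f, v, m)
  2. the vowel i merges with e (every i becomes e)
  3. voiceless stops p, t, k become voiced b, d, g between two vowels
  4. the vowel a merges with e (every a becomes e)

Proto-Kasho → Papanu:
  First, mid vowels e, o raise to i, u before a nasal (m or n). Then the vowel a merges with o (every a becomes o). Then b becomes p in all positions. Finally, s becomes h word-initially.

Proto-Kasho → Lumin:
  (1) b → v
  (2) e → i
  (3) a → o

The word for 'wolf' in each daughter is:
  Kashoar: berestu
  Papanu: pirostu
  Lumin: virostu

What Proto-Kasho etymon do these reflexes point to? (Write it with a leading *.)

Position 4: Kashoar has e, Papanu has o, Lumin has o. Taking the neighbouring segments as reconstructed: Kashoar e could go back to *a or *e or *i; Papanu o could go back to *a or *o; Lumin o could go back to *a or *o — the one source consistent with every daughter is *a.
Position 2: Kashoar has e, Papanu has i, Lumin has i. Taking the neighbouring segments as reconstructed: Kashoar e could go back to *a or *e or *i; Papanu i can only go back to *i; Lumin i could go back to *e or *i — the one source consistent with every daughter is *i.
Continuing position by position gives *birastu; check it forward:
Kashoar: *birastu
  birastu (rule 1 does not apply)
  birastu → berastu   [vowel merger]
  berastu (rule 3 does not apply)
  berastu → berestu   [vowel merger]
  giving Kashoar berestu.
Papanu: *birastu > birostu > pirostu  (by vowel merger, unconditioned shift)
Lumin: *birastu > virastu > virostu  (by unconditioned shift, vowel merger)
*birastu is the unique common source.

*birastu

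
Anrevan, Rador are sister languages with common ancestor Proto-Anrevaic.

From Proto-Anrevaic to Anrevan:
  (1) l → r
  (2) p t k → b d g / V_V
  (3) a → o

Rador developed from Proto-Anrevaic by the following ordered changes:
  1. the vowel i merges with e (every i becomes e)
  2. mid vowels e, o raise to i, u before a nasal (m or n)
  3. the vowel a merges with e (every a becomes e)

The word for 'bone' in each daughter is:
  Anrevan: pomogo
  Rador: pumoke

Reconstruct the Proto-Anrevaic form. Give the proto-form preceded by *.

*pomoka

Position 2: Anrevan has o, Rador has u. Taking the neighbouring segments as reconstructed: Anrevan o could go back to *a or *o; Rador u could go back to *o or *u — the one source consistent with every daughter is *o.
Position 6: Anrevan has o, Rador has e. Taking the neighbouring segments as reconstructed: Anrevan o could go back to *a or *o; Rador e could go back to *a or *e or *i — the one source consistent with every daughter is *a.
Position 5: Anrevan has g, Rador has k. Rador preserves k here (none of its changes turn any other segment into k), so the proto-segment is *k.
The remaining positions agree across the daughters. Check the candidate against every language:
Anrevan: *pomoka > pomoga > pomogo  (by intervocalic voicing, vowel merger)
Rador: start from *pomoka.
  rule 1: no change — pomoka
  rule 2 (pre-nasal raising): pomoka → pumoka
  rule 3 (vowel merger): pumoka → pumoke
  ⇒ Rador pumoke
Only *pomoka yields all of Anrevan pomogo, Rador pumoke.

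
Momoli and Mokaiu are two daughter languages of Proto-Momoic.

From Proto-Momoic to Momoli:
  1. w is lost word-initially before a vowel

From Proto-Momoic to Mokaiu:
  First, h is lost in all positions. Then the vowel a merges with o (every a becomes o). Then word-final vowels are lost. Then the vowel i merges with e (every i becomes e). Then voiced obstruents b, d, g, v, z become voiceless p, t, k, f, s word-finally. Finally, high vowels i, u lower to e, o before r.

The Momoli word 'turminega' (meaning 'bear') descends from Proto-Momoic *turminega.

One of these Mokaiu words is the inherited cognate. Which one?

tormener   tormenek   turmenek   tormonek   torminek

Mokaiu: start from *turminega.
  rule 1: no change — turminega
  rule 2 (vowel merger): turminega → turminego
  rule 3 (apocope): turminego → turmineg
  rule 4 (vowel merger): turmineg → turmeneg
  rule 5 (final devoicing): turmeneg → turmenek
  rule 6 (pre-rhotic lowering): turmenek → tormenek
  ⇒ Mokaiu tormenek
The other candidates each miss or misapply at least one Mokaiu change.

tormenek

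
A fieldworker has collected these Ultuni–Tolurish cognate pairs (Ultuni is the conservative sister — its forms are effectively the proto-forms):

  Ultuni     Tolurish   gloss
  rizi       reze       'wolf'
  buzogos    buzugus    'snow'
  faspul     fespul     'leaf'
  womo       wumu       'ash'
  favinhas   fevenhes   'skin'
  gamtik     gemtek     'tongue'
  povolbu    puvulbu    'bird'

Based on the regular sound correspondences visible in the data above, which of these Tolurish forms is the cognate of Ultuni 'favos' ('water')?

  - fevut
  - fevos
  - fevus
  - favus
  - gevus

fevus

favinhas ~ fevenhes — Ultuni a corresponds to Tolurish e after a consonant, before a labial obstruent.
buzogos ~ buzugus, povolbu ~ puvulbu — Ultuni o corresponds to Tolurish u after a consonant, before a consonant other than r, m, n, p, b, f, v.
Applying these to Ultuni 'favos':
  favos → fevos   (a→e after a consonant, before a labial obstruent)
  fevos → fevus   (o→u after a consonant, before a consonant other than r, m, n, p, b, f, v)
So the Tolurish cognate is 'fevus'.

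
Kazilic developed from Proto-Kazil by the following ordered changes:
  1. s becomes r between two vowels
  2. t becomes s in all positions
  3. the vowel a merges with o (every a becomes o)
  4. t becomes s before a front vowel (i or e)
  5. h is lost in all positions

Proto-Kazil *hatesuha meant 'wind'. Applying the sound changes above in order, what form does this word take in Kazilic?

Kazilic: *hatesuha > hateruha > haseruha > hoseruho > oseruo  (by rhotacism, unconditioned shift, vowel merger, h-loss)

oseruo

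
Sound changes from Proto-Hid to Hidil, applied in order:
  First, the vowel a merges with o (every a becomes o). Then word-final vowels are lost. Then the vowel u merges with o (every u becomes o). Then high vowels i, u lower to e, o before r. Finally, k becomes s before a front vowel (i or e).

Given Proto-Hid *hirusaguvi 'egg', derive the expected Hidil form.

Hidil: *hirusaguvi > hirusoguvi > hirusoguv > hirosogov > herosogov  (by vowel merger, apocope, vowel merger, pre-rhotic lowering)

herosogov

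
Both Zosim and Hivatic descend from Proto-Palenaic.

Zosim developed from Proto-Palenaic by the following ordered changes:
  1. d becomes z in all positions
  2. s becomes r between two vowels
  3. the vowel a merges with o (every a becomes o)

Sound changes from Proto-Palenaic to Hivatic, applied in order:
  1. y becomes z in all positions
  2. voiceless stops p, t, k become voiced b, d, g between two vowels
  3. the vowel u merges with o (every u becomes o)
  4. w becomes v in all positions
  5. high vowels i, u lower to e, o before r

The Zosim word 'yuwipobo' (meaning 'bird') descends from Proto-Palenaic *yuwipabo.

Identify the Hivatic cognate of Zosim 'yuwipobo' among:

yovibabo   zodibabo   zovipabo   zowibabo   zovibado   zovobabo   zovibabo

zovibabo

Hivatic: *yuwipabo > zuwipabo > zuwibabo > zowibabo > zovibabo  (by unconditioned shift, intervocalic voicing, vowel merger, unconditioned shift)
The other candidates each miss or misapply at least one Hivatic change.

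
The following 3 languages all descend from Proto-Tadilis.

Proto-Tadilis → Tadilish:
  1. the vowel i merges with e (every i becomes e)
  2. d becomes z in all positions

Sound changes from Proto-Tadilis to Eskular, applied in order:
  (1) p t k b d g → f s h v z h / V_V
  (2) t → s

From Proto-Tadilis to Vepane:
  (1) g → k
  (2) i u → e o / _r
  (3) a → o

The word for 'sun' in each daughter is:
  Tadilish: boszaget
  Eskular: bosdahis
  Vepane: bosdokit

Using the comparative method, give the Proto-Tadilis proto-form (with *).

*bosdagit

Position 8: Tadilish has t, Eskular has s, Vepane has t. Tadilish preserves t here (none of its changes turn any other segment into t), so the proto-segment is *t.
Position 5: Tadilish has a, Eskular has a, Vepane has o. Tadilish preserves a here (none of its changes turn any other segment into a), so the proto-segment is *a.
Position 7: Tadilish has e, Eskular has i, Vepane has i. Eskular preserves i here (none of its changes turn any other segment into i), so the proto-segment is *i.
Verify the candidate proto-form against each daughter:
Tadilish: *bosdagit > bosdaget > boszaget  (by vowel merger, unconditioned shift)
Eskular: start from *bosdagit.
  rule 1 (intervocalic lenition): bosdagit → bosdahit
  rule 2 (unconditioned shift): bosdahit → bosdahis
  ⇒ Eskular bosdahis
Vepane: start from *bosdagit.
  rule 1 (unconditioned shift): bosdagit → bosdakit
  rule 2: no change — bosdakit
  rule 3 (vowel merger): bosdakit → bosdokit
  ⇒ Vepane bosdokit
No other proto-form is consistent with every reflex, so the reconstruction is *bosdagit.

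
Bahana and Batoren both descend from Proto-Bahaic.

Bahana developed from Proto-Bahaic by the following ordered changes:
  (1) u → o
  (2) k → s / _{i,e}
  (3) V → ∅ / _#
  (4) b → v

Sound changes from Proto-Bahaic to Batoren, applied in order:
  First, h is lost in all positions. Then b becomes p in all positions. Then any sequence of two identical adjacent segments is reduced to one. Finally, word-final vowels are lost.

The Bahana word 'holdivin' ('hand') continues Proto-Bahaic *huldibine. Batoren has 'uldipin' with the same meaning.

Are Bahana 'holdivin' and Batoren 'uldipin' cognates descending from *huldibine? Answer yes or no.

yes

Derive the expected Batoren reflex of *huldibine:
Batoren: *huldibine > uldibine > uldipine > uldipin  (by h-loss, unconditioned shift, apocope)
Batoren 'uldipin' matches the regular reflex exactly, so the pair is cognate.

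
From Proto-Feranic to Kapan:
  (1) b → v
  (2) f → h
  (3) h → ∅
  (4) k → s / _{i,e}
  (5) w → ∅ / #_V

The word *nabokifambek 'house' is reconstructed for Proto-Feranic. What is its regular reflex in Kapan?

navosiamvek

Kapan: *nabokifambek > navokifamvek > navokihamvek > navokiamvek > navosiamvek  (by unconditioned shift, unconditioned shift, h-loss, palatalisation)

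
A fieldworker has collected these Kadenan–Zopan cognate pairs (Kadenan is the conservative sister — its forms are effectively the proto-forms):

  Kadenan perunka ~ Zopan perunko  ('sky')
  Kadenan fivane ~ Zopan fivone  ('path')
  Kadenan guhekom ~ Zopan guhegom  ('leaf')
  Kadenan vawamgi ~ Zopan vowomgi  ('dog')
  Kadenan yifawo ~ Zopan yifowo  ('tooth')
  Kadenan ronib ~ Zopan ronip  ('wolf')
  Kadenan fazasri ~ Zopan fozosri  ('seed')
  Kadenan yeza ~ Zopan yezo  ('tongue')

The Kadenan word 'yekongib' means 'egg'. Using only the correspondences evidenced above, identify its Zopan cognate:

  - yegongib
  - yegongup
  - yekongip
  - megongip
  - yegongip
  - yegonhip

guhekom ~ guhegom — Kadenan k corresponds to Zopan g between vowels (before a back vowel).
ronib ~ ronip — Kadenan b corresponds to Zopan p word-finally.
Applying these to Kadenan 'yekongib':
  yekongib → yegongib   (k→g between vowels (before a back vowel))
  yegongib → yegongip   (b→p word-finally)
So the Zopan cognate is 'yegongip'.

yegongip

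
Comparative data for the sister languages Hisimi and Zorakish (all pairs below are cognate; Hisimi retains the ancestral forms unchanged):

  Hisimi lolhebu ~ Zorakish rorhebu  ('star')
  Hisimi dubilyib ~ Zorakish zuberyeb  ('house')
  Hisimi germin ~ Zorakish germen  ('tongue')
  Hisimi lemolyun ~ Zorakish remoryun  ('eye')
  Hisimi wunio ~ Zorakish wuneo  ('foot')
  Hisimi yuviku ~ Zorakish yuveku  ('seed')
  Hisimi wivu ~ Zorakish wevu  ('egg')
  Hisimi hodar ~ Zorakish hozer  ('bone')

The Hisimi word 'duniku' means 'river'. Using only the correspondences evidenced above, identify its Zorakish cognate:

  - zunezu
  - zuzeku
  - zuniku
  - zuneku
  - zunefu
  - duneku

dubilyib ~ zuberyeb — Hisimi d corresponds to Zorakish z word-initially before a back vowel.
dubilyib ~ zuberyeb, yuviku ~ yuveku — Hisimi i corresponds to Zorakish e after a consonant, before a consonant other than r, m, n, p, b, f, v.
Applying these to Hisimi 'duniku':
  duniku → zuniku   (d→z word-initially before a back vowel)
  zuniku → zuneku   (i→e after a consonant, before a consonant other than r, m, n, p, b, f, v)
So the Zorakish cognate is 'zuneku'.

zuneku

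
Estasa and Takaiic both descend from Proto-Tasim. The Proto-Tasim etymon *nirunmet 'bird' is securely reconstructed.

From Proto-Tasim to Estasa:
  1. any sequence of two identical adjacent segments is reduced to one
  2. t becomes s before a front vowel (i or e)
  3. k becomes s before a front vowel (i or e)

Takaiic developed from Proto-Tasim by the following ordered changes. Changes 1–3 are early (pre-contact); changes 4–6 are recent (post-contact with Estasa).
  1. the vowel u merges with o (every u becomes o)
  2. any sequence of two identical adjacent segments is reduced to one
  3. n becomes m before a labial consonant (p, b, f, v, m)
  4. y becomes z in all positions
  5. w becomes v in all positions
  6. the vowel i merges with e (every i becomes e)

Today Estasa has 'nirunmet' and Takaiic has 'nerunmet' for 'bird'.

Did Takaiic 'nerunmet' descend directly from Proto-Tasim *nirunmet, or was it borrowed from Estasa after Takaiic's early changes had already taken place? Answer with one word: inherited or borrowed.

If inherited, *nirunmet would pass through all of Takaiic's changes:
Takaiic: start from *nirunmet.
  rule 1 (vowel merger): nirunmet → nironmet
  rule 2: no change — nironmet
  rule 3 (nasal place assimilation): nironmet → nirommet
  rule 4: no change — nirommet
  rule 5: no change — nirommet
  rule 6 (vowel merger): nirommet → nerommet
  ⇒ Takaiic nerommet
If borrowed from Estasa 'nirunmet' after the early changes, it would undergo only the recent ones:
  rule 4 (unconditioned shift): no change (nirunmet)
  rule 5 (unconditioned shift): no change (nirunmet)
  rule 6 (vowel merger): nirunmet → nerunmet
  ⇒ as a loan: nerunmet
Takaiic 'nerunmet' matches the loan outcome 'nerunmet', not the inherited 'nerommet' — it skipped the early Takaiic changes, so it was borrowed from Estasa.

borrowed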